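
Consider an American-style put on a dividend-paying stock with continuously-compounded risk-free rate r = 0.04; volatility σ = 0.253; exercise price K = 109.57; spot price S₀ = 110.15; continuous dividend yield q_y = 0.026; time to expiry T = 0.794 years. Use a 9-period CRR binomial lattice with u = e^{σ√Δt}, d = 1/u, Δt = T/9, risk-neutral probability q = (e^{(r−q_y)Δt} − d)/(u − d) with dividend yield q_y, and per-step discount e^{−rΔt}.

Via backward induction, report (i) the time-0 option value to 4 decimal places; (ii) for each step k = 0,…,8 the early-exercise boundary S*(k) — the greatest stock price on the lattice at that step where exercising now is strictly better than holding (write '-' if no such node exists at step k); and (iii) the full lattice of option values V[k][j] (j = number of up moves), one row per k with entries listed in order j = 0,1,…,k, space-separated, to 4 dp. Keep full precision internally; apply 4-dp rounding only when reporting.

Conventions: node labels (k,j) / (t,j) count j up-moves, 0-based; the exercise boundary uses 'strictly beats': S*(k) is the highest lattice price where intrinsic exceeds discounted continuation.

Δt=0.08822, u=1.07804, d=0.92761, q=0.48944, disc=e^(-rΔt)=0.99648
k=9 terminal: V=max(K-S,0) → 53.5604 44.4770 33.9206 21.6521 7.3940 0.0000 0.0000 0.0000 0.0000 0.0000
k=8: j=0 S=60.3807 intr=49.1893 cont=48.9416 V=49.1893[EX]; j=1 S=70.1730 intr=39.3970 cont=39.1718 V=39.3970[EX]; j=2 S=81.5533 intr=28.0167 cont=27.8176 V=28.0167[EX]; j=3 S=94.7792 intr=14.7908 cont=14.6220 V=14.7908[EX]; j=4 S=110.1500 intr=0.0000 cont=3.7618 V=3.7618[hold]; j=5 S=128.0136 intr=0.0000 cont=0.0000 V=0.0000[hold]; j=6 S=148.7742 intr=0.0000 cont=0.0000 V=0.0000[hold]; j=7 S=172.9016 intr=0.0000 cont=0.0000 V=0.0000[hold]; j=8 S=200.9420 intr=0.0000 cont=0.0000 V=0.0000[hold]  S*(8)=94.7792
k=7: j=0 S=65.0930 intr=44.4770 cont=44.2402 V=44.4770[EX]; j=1 S=75.6494 intr=33.9206 cont=33.7079 V=33.9206[EX]; j=2 S=87.9179 intr=21.6521 cont=21.4676 V=21.6521[EX]; j=3 S=102.1760 intr=7.3940 cont=9.3597 V=9.3597[hold]; j=4 S=118.7463 intr=0.0000 cont=1.9139 V=1.9139[hold]; j=5 S=138.0040 intr=0.0000 cont=0.0000 V=0.0000[hold]; j=6 S=160.3848 intr=0.0000 cont=0.0000 V=0.0000[hold]; j=7 S=186.3953 intr=0.0000 cont=0.0000 V=0.0000[hold]  S*(7)=87.9179
k=6: j=0 S=70.1730 intr=39.3970 cont=39.1718 V=39.3970[EX]; j=1 S=81.5533 intr=28.0167 cont=27.8176 V=28.0167[EX]; j=2 S=94.7792 intr=14.7908 cont=15.5807 V=15.5807[hold]; j=3 S=110.1500 intr=0.0000 cont=5.6953 V=5.6953[hold]; j=4 S=128.0136 intr=0.0000 cont=0.9737 V=0.9737[hold]; j=5 S=148.7742 intr=0.0000 cont=0.0000 V=0.0000[hold]; j=6 S=172.9016 intr=0.0000 cont=0.0000 V=0.0000[hold]  S*(6)=81.5533
k=5: j=0 S=75.6494 intr=33.9206 cont=33.7079 V=33.9206[EX]; j=1 S=87.9179 intr=21.6521 cont=21.8528 V=21.8528[hold]; j=2 S=102.1760 intr=7.3940 cont=10.7046 V=10.7046[hold]; j=3 S=118.7463 intr=0.0000 cont=3.3725 V=3.3725[hold]; j=4 S=138.0040 intr=0.0000 cont=0.4954 V=0.4954[hold]; j=5 S=160.3848 intr=0.0000 cont=0.0000 V=0.0000[hold]  S*(5)=75.6494
k=4: j=0 S=81.5533 intr=28.0167 cont=27.9155 V=28.0167[EX]; j=1 S=94.7792 intr=14.7908 cont=16.3387 V=16.3387[hold]; j=2 S=110.1500 intr=0.0000 cont=7.0909 V=7.0909[hold]; j=3 S=128.0136 intr=0.0000 cont=1.9574 V=1.9574[hold]; j=4 S=148.7742 intr=0.0000 cont=0.2520 V=0.2520[hold]  S*(4)=81.5533
k=3: j=0 S=87.9179 intr=21.6521 cont=22.2225 V=22.2225[hold]; j=1 S=102.1760 intr=7.3940 cont=11.7709 V=11.7709[hold]; j=2 S=118.7463 intr=0.0000 cont=4.5622 V=4.5622[hold]; j=3 S=138.0040 intr=0.0000 cont=1.1188 V=1.1188[hold]  S*(3)=-
k=2: j=0 S=94.7792 intr=14.7908 cont=17.0468 V=17.0468[hold]; j=1 S=110.1500 intr=0.0000 cont=8.2137 V=8.2137[hold]; j=2 S=128.0136 intr=0.0000 cont=2.8667 V=2.8667[hold]  S*(2)=-
k=1: j=0 S=102.1760 intr=7.3940 cont=12.6787 V=12.6787[hold]; j=1 S=118.7463 intr=0.0000 cont=5.5770 V=5.5770[hold]  S*(1)=-
k=0: j=0 S=110.1500 intr=0.0000 cont=9.1704 V=9.1704[hold]  S*(0)=-

price = 9.1704
boundary = - - - - 81.5533 75.6494 81.5533 87.9179 94.7792
tree:
9.1704
12.6787 5.5770
17.0468 8.2137 2.8667
22.2225 11.7709 4.5622 1.1188
28.0167 16.3387 7.0909 1.9574 0.2520
33.9206 21.8528 10.7046 3.3725 0.4954 0.0000
39.3970 28.0167 15.5807 5.6953 0.9737 0.0000 0.0000
44.4770 33.9206 21.6521 9.3597 1.9139 0.0000 0.0000 0.0000
49.1893 39.3970 28.0167 14.7908 3.7618 0.0000 0.0000 0.0000 0.0000
53.5604 44.4770 33.9206 21.6521 7.3940 0.0000 0.0000 0.0000 0.0000 0.0000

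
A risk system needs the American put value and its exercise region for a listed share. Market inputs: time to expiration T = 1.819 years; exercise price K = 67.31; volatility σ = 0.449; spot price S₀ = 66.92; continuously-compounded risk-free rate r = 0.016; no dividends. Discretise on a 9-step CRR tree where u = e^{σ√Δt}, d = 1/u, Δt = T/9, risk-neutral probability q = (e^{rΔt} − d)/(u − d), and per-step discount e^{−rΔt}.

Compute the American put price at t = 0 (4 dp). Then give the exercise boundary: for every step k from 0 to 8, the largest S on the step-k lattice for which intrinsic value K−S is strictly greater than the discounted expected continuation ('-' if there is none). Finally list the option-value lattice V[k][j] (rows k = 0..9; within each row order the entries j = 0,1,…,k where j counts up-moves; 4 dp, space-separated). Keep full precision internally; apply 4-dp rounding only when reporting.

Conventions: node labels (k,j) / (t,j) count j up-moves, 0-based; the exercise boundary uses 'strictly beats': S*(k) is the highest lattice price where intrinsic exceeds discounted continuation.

params: Δt=0.20211 u=1.22367 d=0.81721 q=0.45768 e^(-rΔt)=0.99677
t_9 payoffs: 56.4314 51.0207 42.9189 30.7874 12.6221 0.0000 0.0000 0.0000 0.0000 0.0000
t_8: node(8,0) S=13.3118 payoff=53.9982 vs cont=53.7809 → 53.9982 [stop]  node(8,1) S=19.9327 payoff=47.3773 vs cont=47.1600 → 47.3773 [stop]  node(8,2) S=29.8467 payoff=37.4633 vs cont=37.2460 → 37.4633 [stop]  node(8,3) S=44.6916 payoff=22.6184 vs cont=22.4011 → 22.6184 [stop]  node(8,4) S=66.9200 payoff=0.3900 vs cont=6.8232 → 6.8232 [wait]  node(8,5) S=100.2042 payoff=0.0000 vs cont=0.0000 → 0.0000 [wait]  node(8,6) S=150.0429 payoff=0.0000 vs cont=0.0000 → 0.0000 [wait]  node(8,7) S=224.6701 payoff=0.0000 vs cont=0.0000 → 0.0000 [wait]  node(8,8) S=336.4148 payoff=0.0000 vs cont=0.0000 → 0.0000 [wait]  ⇒ S*(8)=44.6916
t_7: node(7,0) S=16.2893 payoff=51.0207 vs cont=50.8034 → 51.0207 [stop]  node(7,1) S=24.3911 payoff=42.9189 vs cont=42.7016 → 42.9189 [stop]  node(7,2) S=36.5226 payoff=30.7874 vs cont=30.5701 → 30.7874 [stop]  node(7,3) S=54.6879 payoff=12.6221 vs cont=15.3396 → 15.3396 [wait]  node(7,4) S=81.8881 payoff=0.0000 vs cont=3.6884 → 3.6884 [wait]  node(7,5) S=122.6170 payoff=0.0000 vs cont=0.0000 → 0.0000 [wait]  node(7,6) S=183.6033 payoff=0.0000 vs cont=0.0000 → 0.0000 [wait]  node(7,7) S=274.9225 payoff=0.0000 vs cont=0.0000 → 0.0000 [wait]  ⇒ S*(7)=36.5226
t_6: node(6,0) S=19.9327 payoff=47.3773 vs cont=47.1600 → 47.3773 [stop]  node(6,1) S=29.8467 payoff=37.4633 vs cont=37.2460 → 37.4633 [stop]  node(6,2) S=44.6916 payoff=22.6184 vs cont=23.6408 → 23.6408 [wait]  node(6,3) S=66.9200 payoff=0.3900 vs cont=9.9748 → 9.9748 [wait]  node(6,4) S=100.2042 payoff=0.0000 vs cont=1.9939 → 1.9939 [wait]  node(6,5) S=150.0429 payoff=0.0000 vs cont=0.0000 → 0.0000 [wait]  node(6,6) S=224.6701 payoff=0.0000 vs cont=0.0000 → 0.0000 [wait]  ⇒ S*(6)=29.8467
t_5: node(5,0) S=24.3911 payoff=42.9189 vs cont=42.7016 → 42.9189 [stop]  node(5,1) S=36.5226 payoff=30.7874 vs cont=31.0365 → 31.0365 [wait]  node(5,2) S=54.6879 payoff=12.6221 vs cont=17.3301 → 17.3301 [wait]  node(5,3) S=81.8881 payoff=0.0000 vs cont=6.3017 → 6.3017 [wait]  node(5,4) S=122.6170 payoff=0.0000 vs cont=1.0778 → 1.0778 [wait]  node(5,5) S=183.6033 payoff=0.0000 vs cont=0.0000 → 0.0000 [wait]  ⇒ S*(5)=24.3911
t_4: node(4,0) S=29.8467 payoff=37.4633 vs cont=37.3596 → 37.4633 [stop]  node(4,1) S=44.6916 payoff=22.6184 vs cont=24.6835 → 24.6835 [wait]  node(4,2) S=66.9200 payoff=0.3900 vs cont=12.2430 → 12.2430 [wait]  node(4,3) S=100.2042 payoff=0.0000 vs cont=3.8983 → 3.8983 [wait]  node(4,4) S=150.0429 payoff=0.0000 vs cont=0.5826 → 0.5826 [wait]  ⇒ S*(4)=29.8467
t_3: node(3,0) S=36.5226 payoff=30.7874 vs cont=31.5122 → 31.5122 [wait]  node(3,1) S=54.6879 payoff=12.6221 vs cont=18.9285 → 18.9285 [wait]  node(3,2) S=81.8881 payoff=0.0000 vs cont=8.3966 → 8.3966 [wait]  node(3,3) S=122.6170 payoff=0.0000 vs cont=2.3731 → 2.3731 [wait]  ⇒ S*(3)=-
t_2: node(2,0) S=44.6916 payoff=22.6184 vs cont=25.6698 → 25.6698 [wait]  node(2,1) S=66.9200 payoff=0.3900 vs cont=14.0628 → 14.0628 [wait]  node(2,2) S=100.2042 payoff=0.0000 vs cont=5.6216 → 5.6216 [wait]  ⇒ S*(2)=-
t_1: node(1,0) S=54.6879 payoff=12.6221 vs cont=20.2918 → 20.2918 [wait]  node(1,1) S=81.8881 payoff=0.0000 vs cont=10.1665 → 10.1665 [wait]  ⇒ S*(1)=-
t_0: node(0,0) S=66.9200 payoff=0.3900 vs cont=15.6072 → 15.6072 [wait]  ⇒ S*(0)=-

price = 15.6072
boundary = - - - - 29.8467 24.3911 29.8467 36.5226 44.6916
tree:
15.6072
20.2918 10.1665
25.6698 14.0628 5.6216
31.5122 18.9285 8.3966 2.3731
37.4633 24.6835 12.2430 3.8983 0.5826
42.9189 31.0365 17.3301 6.3017 1.0778 0.0000
47.3773 37.4633 23.6408 9.9748 1.9939 0.0000 0.0000
51.0207 42.9189 30.7874 15.3396 3.6884 0.0000 0.0000 0.0000
53.9982 47.3773 37.4633 22.6184 6.8232 0.0000 0.0000 0.0000 0.0000
56.4314 51.0207 42.9189 30.7874 12.6221 0.0000 0.0000 0.0000 0.0000 0.0000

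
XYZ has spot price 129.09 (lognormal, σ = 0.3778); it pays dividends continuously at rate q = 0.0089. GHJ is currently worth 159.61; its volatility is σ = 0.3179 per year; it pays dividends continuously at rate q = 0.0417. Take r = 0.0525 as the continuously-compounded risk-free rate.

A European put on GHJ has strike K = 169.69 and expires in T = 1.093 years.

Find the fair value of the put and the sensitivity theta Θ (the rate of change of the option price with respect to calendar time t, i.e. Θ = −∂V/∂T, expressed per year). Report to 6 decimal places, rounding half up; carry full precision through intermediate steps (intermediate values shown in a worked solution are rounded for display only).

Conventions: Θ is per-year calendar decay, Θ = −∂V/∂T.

price = 24.726979
Θ = -7.138061

σ√T = 0.3179·√1.093 = 0.332354
d₁ = (ln(S/K) + (r−q+σ²/2)T) / (σ√T) = (ln(159.61/169.69) + (0.0525−0.0417+0.3179²/2)·1.093) / 0.332354 = (-0.061240 + 0.067034) / 0.332354 = 0.017433
d₂ = d₁ − σ√T = 0.017433 − 0.332354 = -0.314921
e^{−rT} = 0.944233
e^{−qT} = 0.955445
N(−d₁) = 0.493045,  N(−d₂) = 0.623589
Put price V = K·e^{−rT}·N(−d₂) − S·e^{−qT}·N(−d₁) = 99.915712 − 75.188733 = 24.726979
φ(d₁) = (1/√(2π))·e^{−d₁²/2} = 0.398882
Θ = −S·e^{−qT}·φ(d₁)·σ/(2√T) − q·S·e^{−qT}·N(−d₁) + r·K·e^{−rT}·N(−d₂) = −9.248266 − 3.135370 + 5.245575 = -7.138061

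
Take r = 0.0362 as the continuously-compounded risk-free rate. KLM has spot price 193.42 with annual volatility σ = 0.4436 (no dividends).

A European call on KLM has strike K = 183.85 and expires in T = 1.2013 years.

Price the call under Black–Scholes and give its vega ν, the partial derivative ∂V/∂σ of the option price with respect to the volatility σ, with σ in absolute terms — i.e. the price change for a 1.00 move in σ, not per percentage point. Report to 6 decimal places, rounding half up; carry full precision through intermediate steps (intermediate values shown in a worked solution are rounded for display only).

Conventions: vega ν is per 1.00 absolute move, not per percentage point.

price = 44.827910
ν = 76.875093

σ√T = 0.4436·√1.2013 = 0.486203
d₁ = (ln(S/K) + (r+σ²/2)T) / (σ√T) = (ln(193.42/183.85) + (0.0362+0.4436²/2)·1.2013) / 0.486203 = (0.050744 + 0.161684) / 0.486203 = 0.436911
d₂ = d₁ − σ√T = 0.436911 − 0.486203 = -0.049291
e^{−rT} = 0.957445
N(d₁) = 0.668912,  N(d₂) = 0.480344
Call price V = S·N(d₁) − K·e^{−rT}·N(d₂) = 129.380978 − 84.553068 = 44.827910
φ(d₁) = (1/√(2π))·e^{−d₁²/2} = 0.362626
ν = S·φ(d₁)·√T = 76.875093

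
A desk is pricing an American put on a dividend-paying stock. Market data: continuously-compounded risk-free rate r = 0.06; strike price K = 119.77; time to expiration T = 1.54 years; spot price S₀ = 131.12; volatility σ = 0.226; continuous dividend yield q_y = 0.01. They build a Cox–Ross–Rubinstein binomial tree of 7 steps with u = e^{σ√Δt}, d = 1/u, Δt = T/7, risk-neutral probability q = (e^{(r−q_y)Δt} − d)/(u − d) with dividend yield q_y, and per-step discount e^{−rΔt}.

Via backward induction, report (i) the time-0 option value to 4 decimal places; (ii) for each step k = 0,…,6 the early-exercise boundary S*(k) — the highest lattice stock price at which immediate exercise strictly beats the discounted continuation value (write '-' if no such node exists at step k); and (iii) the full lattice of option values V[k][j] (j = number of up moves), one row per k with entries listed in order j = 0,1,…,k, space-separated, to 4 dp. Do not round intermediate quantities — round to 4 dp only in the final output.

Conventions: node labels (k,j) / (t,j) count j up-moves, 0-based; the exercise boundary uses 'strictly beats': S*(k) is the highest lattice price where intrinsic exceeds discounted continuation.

price = 6.1505
boundary = - - - 95.4023 85.8069 95.4023 106.0707
tree:
6.1505
10.0636 2.7740
15.9635 4.9928 0.8414
24.3677 8.7815 1.6993 0.0883
33.9631 14.9668 3.4207 0.1886 0.0000
42.5934 24.3677 6.8601 0.4028 0.0000 0.0000
50.3557 33.9631 13.6993 0.8604 0.0000 0.0000 0.0000
57.3373 42.5934 24.3677 1.8378 0.0000 0.0000 0.0000 0.0000

Δt=0.22000  u=1.11183  d=0.89942  q=0.52560  discount=0.98689
step 7 (expiry): payoffs max(K−S,0) = 57.3373 42.5934 24.3677 1.8378 0.0000 0.0000 0.0000 0.0000
step 6: (k=6,j=0): S=69.4143, K−S=50.3557, hold=48.9377 ⇒ V=50.3557 exercise | (k=6,j=1): S=85.8069, K−S=33.9631, hold=32.5811 ⇒ V=33.9631 exercise | (k=6,j=2): S=106.0707, K−S=13.6993, hold=12.3618 ⇒ V=13.6993 exercise | (k=6,j=3): S=131.1200, K−S=0.0000, hold=0.8604 ⇒ V=0.8604 continue | (k=6,j=4): S=162.0848, K−S=0.0000, hold=0.0000 ⇒ V=0.0000 continue | (k=6,j=5): S=200.3622, K−S=0.0000, hold=0.0000 ⇒ V=0.0000 continue | (k=6,j=6): S=247.6789, K−S=0.0000, hold=0.0000 ⇒ V=0.0000 continue  boundary S*=106.0707
step 5: (k=5,j=0): S=77.1766, K−S=42.5934, hold=41.1925 ⇒ V=42.5934 exercise | (k=5,j=1): S=95.4023, K−S=24.3677, hold=23.0068 ⇒ V=24.3677 exercise | (k=5,j=2): S=117.9322, K−S=1.8378, hold=6.8601 ⇒ V=6.8601 continue | (k=5,j=3): S=145.7826, K−S=0.0000, hold=0.4028 ⇒ V=0.4028 continue | (k=5,j=4): S=180.2101, K−S=0.0000, hold=0.0000 ⇒ V=0.0000 continue | (k=5,j=5): S=222.7678, K−S=0.0000, hold=0.0000 ⇒ V=0.0000 continue  boundary S*=95.4023
step 4: (k=4,j=0): S=85.8069, K−S=33.9631, hold=32.5811 ⇒ V=33.9631 exercise | (k=4,j=1): S=106.0707, K−S=13.6993, hold=14.9668 ⇒ V=14.9668 continue | (k=4,j=2): S=131.1200, K−S=0.0000, hold=3.4207 ⇒ V=3.4207 continue | (k=4,j=3): S=162.0848, K−S=0.0000, hold=0.1886 ⇒ V=0.1886 continue | (k=4,j=4): S=200.3622, K−S=0.0000, hold=0.0000 ⇒ V=0.0000 continue  boundary S*=85.8069
step 3: (k=3,j=0): S=95.4023, K−S=24.3677, hold=23.6643 ⇒ V=24.3677 exercise | (k=3,j=1): S=117.9322, K−S=1.8378, hold=8.7815 ⇒ V=8.7815 continue | (k=3,j=2): S=145.7826, K−S=0.0000, hold=1.6993 ⇒ V=1.6993 continue | (k=3,j=3): S=180.2101, K−S=0.0000, hold=0.0883 ⇒ V=0.0883 continue  boundary S*=95.4023
step 2: (k=2,j=0): S=106.0707, K−S=13.6993, hold=15.9635 ⇒ V=15.9635 continue | (k=2,j=1): S=131.1200, K−S=0.0000, hold=4.9928 ⇒ V=4.9928 continue | (k=2,j=2): S=162.0848, K−S=0.0000, hold=0.8414 ⇒ V=0.8414 continue  boundary S*=-
step 1: (k=1,j=0): S=117.9322, K−S=1.8378, hold=10.0636 ⇒ V=10.0636 continue | (k=1,j=1): S=145.7826, K−S=0.0000, hold=2.7740 ⇒ V=2.7740 continue  boundary S*=-
step 0: (k=0,j=0): S=131.1200, K−S=0.0000, hold=6.1505 ⇒ V=6.1505 continue  boundary S*=-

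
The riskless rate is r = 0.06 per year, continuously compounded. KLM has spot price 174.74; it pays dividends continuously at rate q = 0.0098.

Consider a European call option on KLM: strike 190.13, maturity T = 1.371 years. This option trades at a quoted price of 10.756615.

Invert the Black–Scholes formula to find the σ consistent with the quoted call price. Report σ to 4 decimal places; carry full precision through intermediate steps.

sigma = 0.1488

At σ = 0.1488 the Black–Scholes value reproduces the quote:
σ√T = 0.1488·√1.371 = 0.174229
d₁ = (ln(S/K) + (r−q+σ²/2)T) / (σ√T) = (ln(174.74/190.13) + (0.06−0.0098+0.1488²/2)·1.371) / 0.174229 = (-0.084409 + 0.084002) / 0.174229 = -0.002334
d₂ = d₁ − σ√T = -0.002334 − 0.174229 = -0.176564
e^{−rT} = 0.921032
e^{−qT} = 0.986654
N(d₁) = 0.499069,  N(d₂) = 0.429925
V = S·e^{−qT}·N(d₁) − K·e^{−rT}·N(d₂) = 86.043397 − 75.286782 = 10.756615 (matching the quote); vega is positive throughout, so no other σ reproduces this price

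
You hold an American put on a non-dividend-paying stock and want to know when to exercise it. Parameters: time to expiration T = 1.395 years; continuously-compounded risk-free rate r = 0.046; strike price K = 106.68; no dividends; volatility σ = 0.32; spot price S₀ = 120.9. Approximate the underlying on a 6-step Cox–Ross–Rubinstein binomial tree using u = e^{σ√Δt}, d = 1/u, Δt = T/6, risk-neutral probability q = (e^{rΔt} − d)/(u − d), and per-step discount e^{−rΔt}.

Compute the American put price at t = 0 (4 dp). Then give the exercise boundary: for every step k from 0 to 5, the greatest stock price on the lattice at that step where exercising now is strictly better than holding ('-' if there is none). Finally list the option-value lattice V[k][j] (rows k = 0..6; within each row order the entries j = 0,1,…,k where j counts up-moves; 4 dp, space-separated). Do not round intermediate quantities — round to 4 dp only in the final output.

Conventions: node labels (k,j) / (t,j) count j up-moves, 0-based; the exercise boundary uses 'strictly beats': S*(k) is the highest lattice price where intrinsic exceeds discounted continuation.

Δt=0.23250, u=1.16684, d=0.85702, q=0.49621, disc=e^(-rΔt)=0.98936
k=6 terminal: V=max(K-S,0) → 58.7772 41.4597 17.8818 0.0000 0.0000 0.0000 0.0000
k=5: j=0 S=55.8948 intr=50.7852 cont=49.6503 V=50.7852[EX]; j=1 S=76.1015 intr=30.5785 cont=29.4436 V=30.5785[EX]; j=2 S=103.6133 intr=3.0667 cont=8.9129 V=8.9129[hold]; j=3 S=141.0708 intr=0.0000 cont=0.0000 V=0.0000[hold]; j=4 S=192.0698 intr=0.0000 cont=0.0000 V=0.0000[hold]; j=5 S=261.5056 intr=0.0000 cont=0.0000 V=0.0000[hold]  S*(5)=76.1015
k=4: j=0 S=65.2203 intr=41.4597 cont=40.3249 V=41.4597[EX]; j=1 S=88.7982 intr=17.8818 cont=19.6169 V=19.6169[hold]; j=2 S=120.9000 intr=0.0000 cont=4.4425 V=4.4425[hold]; j=3 S=164.6070 intr=0.0000 cont=0.0000 V=0.0000[hold]; j=4 S=224.1146 intr=0.0000 cont=0.0000 V=0.0000[hold]  S*(4)=65.2203
k=3: j=0 S=76.1015 intr=30.5785 cont=30.2954 V=30.5785[EX]; j=1 S=103.6133 intr=3.0667 cont=11.9587 V=11.9587[hold]; j=2 S=141.0708 intr=0.0000 cont=2.2143 V=2.2143[hold]; j=3 S=192.0698 intr=0.0000 cont=0.0000 V=0.0000[hold]  S*(3)=76.1015
k=2: j=0 S=88.7982 intr=17.8818 cont=21.1122 V=21.1122[hold]; j=1 S=120.9000 intr=0.0000 cont=7.0477 V=7.0477[hold]; j=2 S=164.6070 intr=0.0000 cont=1.1037 V=1.1037[hold]  S*(2)=-
k=1: j=0 S=103.6133 intr=3.0667 cont=13.9829 V=13.9829[hold]; j=1 S=141.0708 intr=0.0000 cont=4.0546 V=4.0546[hold]  S*(1)=-
k=0: j=0 S=120.9000 intr=0.0000 cont=8.9601 V=8.9601[hold]  S*(0)=-

price = 8.9601
boundary = - - - 76.1015 65.2203 76.1015
tree:
8.9601
13.9829 4.0546
21.1122 7.0477 1.1037
30.5785 11.9587 2.2143 0.0000
41.4597 19.6169 4.4425 0.0000 0.0000
50.7852 30.5785 8.9129 0.0000 0.0000 0.0000
58.7772 41.4597 17.8818 0.0000 0.0000 0.0000 0.0000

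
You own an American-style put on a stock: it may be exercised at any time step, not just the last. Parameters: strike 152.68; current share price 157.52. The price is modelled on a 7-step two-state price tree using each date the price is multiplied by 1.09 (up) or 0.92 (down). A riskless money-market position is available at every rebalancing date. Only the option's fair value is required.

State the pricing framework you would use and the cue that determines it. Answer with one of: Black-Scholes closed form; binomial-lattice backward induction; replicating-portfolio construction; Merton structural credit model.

framework: binomial-lattice backward induction

Key observation: an American put (K = 152.68, S₀ = 157.52) on a 7-date tree has no closed form — the optimal stopping decision is embedded and must be resolved recursively from expiry.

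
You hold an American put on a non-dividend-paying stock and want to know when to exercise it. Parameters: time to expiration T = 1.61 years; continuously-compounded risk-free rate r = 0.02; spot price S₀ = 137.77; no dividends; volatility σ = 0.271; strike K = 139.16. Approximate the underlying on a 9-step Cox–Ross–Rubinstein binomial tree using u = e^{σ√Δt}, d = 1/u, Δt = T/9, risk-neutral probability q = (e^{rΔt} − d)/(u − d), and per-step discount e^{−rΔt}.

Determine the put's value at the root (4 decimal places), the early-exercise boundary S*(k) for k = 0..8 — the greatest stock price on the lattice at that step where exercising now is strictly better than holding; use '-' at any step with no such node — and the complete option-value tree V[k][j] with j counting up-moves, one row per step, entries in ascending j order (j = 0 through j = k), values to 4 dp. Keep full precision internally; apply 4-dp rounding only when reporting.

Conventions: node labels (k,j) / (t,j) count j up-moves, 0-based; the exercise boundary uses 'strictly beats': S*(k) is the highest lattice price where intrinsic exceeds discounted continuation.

Δt=0.17889, u=1.12145, d=0.89170, q=0.48698, disc=e^(-rΔt)=0.99643
k=9 terminal: V=max(K-S,0) → 90.0529 77.4007 61.4888 41.4772 16.3098 0.0000 0.0000 0.0000 0.0000 0.0000
k=8: j=0 S=55.0711 intr=84.0889 cont=83.5919 V=84.0889[EX]; j=1 S=69.2598 intr=69.9002 cont=69.4032 V=69.9002[EX]; j=2 S=87.1042 intr=52.0558 cont=51.5588 V=52.0558[EX]; j=3 S=109.5461 intr=29.6139 cont=29.1169 V=29.6139[EX]; j=4 S=137.7700 intr=1.3900 cont=8.3374 V=8.3374[hold]; j=5 S=173.2656 intr=0.0000 cont=0.0000 V=0.0000[hold]; j=6 S=217.9065 intr=0.0000 cont=0.0000 V=0.0000[hold]; j=7 S=274.0489 intr=0.0000 cont=0.0000 V=0.0000[hold]; j=8 S=344.6560 intr=0.0000 cont=0.0000 V=0.0000[hold]  S*(8)=109.5461
k=7: j=0 S=61.7593 intr=77.4007 cont=76.9037 V=77.4007[EX]; j=1 S=77.6712 intr=61.4888 cont=60.9918 V=61.4888[EX]; j=2 S=97.6828 intr=41.4772 cont=40.9802 V=41.4772[EX]; j=3 S=122.8502 intr=16.3098 cont=19.1840 V=19.1840[hold]; j=4 S=154.5018 intr=0.0000 cont=4.2620 V=4.2620[hold]; j=5 S=194.3083 intr=0.0000 cont=0.0000 V=0.0000[hold]; j=6 S=244.3707 intr=0.0000 cont=0.0000 V=0.0000[hold]; j=7 S=307.3314 intr=0.0000 cont=0.0000 V=0.0000[hold]  S*(7)=97.6828
k=6: j=0 S=69.2598 intr=69.9002 cont=69.4032 V=69.9002[EX]; j=1 S=87.1042 intr=52.0558 cont=51.5588 V=52.0558[EX]; j=2 S=109.5461 intr=29.6139 cont=30.5116 V=30.5116[hold]; j=3 S=137.7700 intr=1.3900 cont=11.8748 V=11.8748[hold]; j=4 S=173.2656 intr=0.0000 cont=2.1787 V=2.1787[hold]; j=5 S=217.9065 intr=0.0000 cont=0.0000 V=0.0000[hold]; j=6 S=274.0489 intr=0.0000 cont=0.0000 V=0.0000[hold]  S*(6)=87.1042
k=5: j=0 S=77.6712 intr=61.4888 cont=60.9918 V=61.4888[EX]; j=1 S=97.6828 intr=41.4772 cont=41.4158 V=41.4772[EX]; j=2 S=122.8502 intr=16.3098 cont=21.3593 V=21.3593[hold]; j=3 S=154.5018 intr=0.0000 cont=7.1275 V=7.1275[hold]; j=4 S=194.3083 intr=0.0000 cont=1.1137 V=1.1137[hold]; j=5 S=244.3707 intr=0.0000 cont=0.0000 V=0.0000[hold]  S*(5)=97.6828
k=4: j=0 S=87.1042 intr=52.0558 cont=51.5588 V=52.0558[EX]; j=1 S=109.5461 intr=29.6139 cont=31.5671 V=31.5671[hold]; j=2 S=137.7700 intr=1.3900 cont=14.3772 V=14.3772[hold]; j=3 S=173.2656 intr=0.0000 cont=4.1839 V=4.1839[hold]; j=4 S=217.9065 intr=0.0000 cont=0.5693 V=0.5693[hold]  S*(4)=87.1042
k=3: j=0 S=97.6828 intr=41.4772 cont=41.9280 V=41.9280[hold]; j=1 S=122.8502 intr=16.3098 cont=23.1132 V=23.1132[hold]; j=2 S=154.5018 intr=0.0000 cont=9.3797 V=9.3797[hold]; j=3 S=194.3083 intr=0.0000 cont=2.4150 V=2.4150[hold]  S*(3)=-
k=2: j=0 S=109.5461 intr=29.6139 cont=32.6486 V=32.6486[hold]; j=1 S=137.7700 intr=1.3900 cont=16.3666 V=16.3666[hold]; j=2 S=173.2656 intr=0.0000 cont=5.9667 V=5.9667[hold]  S*(2)=-
k=1: j=0 S=122.8502 intr=16.3098 cont=24.6314 V=24.6314[hold]; j=1 S=154.5018 intr=0.0000 cont=11.2617 V=11.2617[hold]  S*(1)=-
k=0: j=0 S=137.7700 intr=1.3900 cont=18.0559 V=18.0559[hold]  S*(0)=-

price = 18.0559
boundary = - - - - 87.1042 97.6828 87.1042 97.6828 109.5461
tree:
18.0559
24.6314 11.2617
32.6486 16.3666 5.9667
41.9280 23.1132 9.3797 2.4150
52.0558 31.5671 14.3772 4.1839 0.5693
61.4888 41.4772 21.3593 7.1275 1.1137 0.0000
69.9002 52.0558 30.5116 11.8748 2.1787 0.0000 0.0000
77.4007 61.4888 41.4772 19.1840 4.2620 0.0000 0.0000 0.0000
84.0889 69.9002 52.0558 29.6139 8.3374 0.0000 0.0000 0.0000 0.0000
90.0529 77.4007 61.4888 41.4772 16.3098 0.0000 0.0000 0.0000 0.0000 0.0000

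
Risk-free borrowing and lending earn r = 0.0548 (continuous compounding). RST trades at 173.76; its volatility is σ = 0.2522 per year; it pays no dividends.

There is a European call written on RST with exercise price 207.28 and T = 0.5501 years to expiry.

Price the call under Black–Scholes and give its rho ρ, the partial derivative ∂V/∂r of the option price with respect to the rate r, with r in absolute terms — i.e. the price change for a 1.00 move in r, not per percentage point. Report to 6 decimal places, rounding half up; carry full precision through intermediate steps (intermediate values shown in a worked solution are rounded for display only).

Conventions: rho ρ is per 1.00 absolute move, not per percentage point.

σ√T = 0.2522·√0.5501 = 0.187054
d₁ = (ln(S/K) + (r+σ²/2)T) / (σ√T) = (ln(173.76/207.28) + (0.0548+0.2522²/2)·0.5501) / 0.187054 = (-0.176395 + 0.047640) / 0.187054 = -0.688335
d₂ = d₁ − σ√T = -0.688335 − 0.187054 = -0.875389
e^{−rT} = 0.970304
N(d₁) = 0.245621,  N(d₂) = 0.190681
Call price V = S·N(d₁) − K·e^{−rT}·N(d₂) = 42.679086 − 38.350706 = 4.328381
ρ = K·T·e^{−rT}·N(d₂) = 21.096723

price = 4.328381
ρ = 21.096723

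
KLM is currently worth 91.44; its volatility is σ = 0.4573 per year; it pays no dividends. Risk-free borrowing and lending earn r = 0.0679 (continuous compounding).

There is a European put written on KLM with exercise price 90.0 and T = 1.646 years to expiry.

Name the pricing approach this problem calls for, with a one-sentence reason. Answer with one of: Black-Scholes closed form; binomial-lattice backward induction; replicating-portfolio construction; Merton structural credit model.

Key observation: the strike-90.0 put on KLM is European-exercise on a continuously-modelled lognormal underlying, so its value is a single closed-form evaluation.

framework: Black-Scholes closed form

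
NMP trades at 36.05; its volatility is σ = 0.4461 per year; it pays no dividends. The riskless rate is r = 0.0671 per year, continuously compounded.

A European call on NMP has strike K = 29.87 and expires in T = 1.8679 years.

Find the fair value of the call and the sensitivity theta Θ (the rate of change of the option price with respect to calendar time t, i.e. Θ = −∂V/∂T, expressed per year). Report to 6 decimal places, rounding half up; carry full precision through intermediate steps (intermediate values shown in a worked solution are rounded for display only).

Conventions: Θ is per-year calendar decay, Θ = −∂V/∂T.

price = 13.249420
Θ = -2.709127

σ√T = 0.4461·√1.8679 = 0.609690
d₁ = (ln(S/K) + (r+σ²/2)T) / (σ√T) = (ln(36.05/29.87) + (0.0671+0.4461²/2)·1.8679) / 0.609690 = (0.188052 + 0.311197) / 0.609690 = 0.818858
d₂ = d₁ − σ√T = 0.818858 − 0.609690 = 0.209168
e^{−rT} = 0.882200
N(d₁) = 0.793566,  N(d₂) = 0.582841
Call price V = S·N(d₁) − K·e^{−rT}·N(d₂) = 28.608060 − 15.358641 = 13.249420
φ(d₁) = (1/√(2π))·e^{−d₁²/2} = 0.285303
Θ = −S·φ(d₁)·σ/(2√T) − r·K·e^{−rT}·N(d₂) = −1.678562 − 1.030565 = -2.709127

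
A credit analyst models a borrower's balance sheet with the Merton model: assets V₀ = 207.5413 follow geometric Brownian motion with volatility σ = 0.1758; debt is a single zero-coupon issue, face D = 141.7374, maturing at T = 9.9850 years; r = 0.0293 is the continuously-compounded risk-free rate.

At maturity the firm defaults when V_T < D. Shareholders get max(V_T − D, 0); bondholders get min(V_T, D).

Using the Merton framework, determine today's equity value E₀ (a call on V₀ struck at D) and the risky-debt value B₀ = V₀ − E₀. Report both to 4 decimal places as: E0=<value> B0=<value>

Apply the equity-as-call identities (strike 141.7374, horizon 9.9850 years):
d₁ = [ln(V₀/D) + (r + σ²/2)T] / (σ√T)
   = [ln(207.5413/141.7374) + (0.0293 + 0.5·0.1758²)·9.9850] / (0.1758·√9.9850)
   = [0.381354 + 0.446857] / 0.555511 = 1.490899
d₂ = d₁ − σ√T = 1.490899 − 0.555511 = 0.935388
N(d₁) = 0.932006,  N(d₂) = 0.825206,  e^(−rT) = 0.746350
E₀ = V₀·N(d₁) − D·e^(−rT)·N(d₂)
   = 207.5413·0.932006 − 141.7374·0.746350·0.825206 = 106.134752
B₀ = V₀ − E₀ = 207.5413 − 106.134752 = 101.406548

E0=106.1348 B0=101.4065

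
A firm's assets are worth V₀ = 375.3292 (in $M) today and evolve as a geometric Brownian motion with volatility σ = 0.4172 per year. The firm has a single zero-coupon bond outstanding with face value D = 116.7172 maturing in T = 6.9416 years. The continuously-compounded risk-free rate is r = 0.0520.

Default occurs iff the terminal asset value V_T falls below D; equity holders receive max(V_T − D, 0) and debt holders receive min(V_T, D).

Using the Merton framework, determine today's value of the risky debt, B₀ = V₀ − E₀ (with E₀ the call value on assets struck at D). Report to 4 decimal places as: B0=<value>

B0=74.8932

Apply the equity-as-call identities (strike 116.7172, horizon 6.9416 years):
d₁ = [ln(V₀/D) + (r + σ²/2)T] / (σ√T)
   = [ln(375.3292/116.7172) + (0.0520 + 0.5·0.4172²)·6.9416] / (0.4172·√6.9416)
   = [1.168050 + 0.965076] / 1.099193 = 1.940628
d₂ = d₁ − σ√T = 1.940628 − 1.099193 = 0.841435
N(d₁) = 0.973848,  N(d₂) = 0.799948,  e^(−rT) = 0.697005
E₀ = V₀·N(d₁) − D·e^(−rT)·N(d₂)
   = 375.3292·0.973848 − 116.7172·0.697005·0.799948 = 300.436006
B₀ = V₀ − E₀ = 375.3292 − 300.436006 = 74.893194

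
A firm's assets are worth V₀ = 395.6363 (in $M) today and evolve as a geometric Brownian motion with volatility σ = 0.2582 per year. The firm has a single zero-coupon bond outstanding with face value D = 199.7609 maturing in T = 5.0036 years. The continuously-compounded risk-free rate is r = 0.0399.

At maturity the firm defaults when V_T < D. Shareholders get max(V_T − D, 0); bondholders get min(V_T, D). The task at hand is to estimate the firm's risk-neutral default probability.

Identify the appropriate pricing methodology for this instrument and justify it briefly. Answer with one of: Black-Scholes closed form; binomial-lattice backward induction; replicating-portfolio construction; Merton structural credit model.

framework: Merton structural credit model

Key observation: assets follow a GBM and default happens iff V_T < 199.7609; valuing claims on that split (equity as a call, risky debt as the residual) is the structural model's definition.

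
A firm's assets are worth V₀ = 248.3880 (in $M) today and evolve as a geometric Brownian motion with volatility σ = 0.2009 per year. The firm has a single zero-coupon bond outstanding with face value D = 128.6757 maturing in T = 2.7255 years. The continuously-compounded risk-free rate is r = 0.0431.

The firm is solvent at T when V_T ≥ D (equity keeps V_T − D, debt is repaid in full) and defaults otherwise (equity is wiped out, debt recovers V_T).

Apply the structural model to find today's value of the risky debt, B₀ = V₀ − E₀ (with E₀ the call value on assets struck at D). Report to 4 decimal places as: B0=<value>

Work the structural quantities from V₀ = 248.3880 against face 128.6757:
d₁ = [ln(V₀/D) + (r + σ²/2)T] / (σ√T)
   = [ln(248.3880/128.6757) + (0.0431 + 0.5·0.2009²)·2.7255] / (0.2009·√2.7255)
   = [0.657697 + 0.172471] / 0.331668 = 2.503011
d₂ = d₁ − σ√T = 2.503011 − 0.331668 = 2.171343
N(d₁) = 0.993843,  N(d₂) = 0.985047,  e^(−rT) = 0.889168
E₀ = V₀·N(d₁) − D·e^(−rT)·N(d₂)
   = 248.3880·0.993843 − 128.6757·0.889168·0.985047 = 134.155128
B₀ = V₀ − E₀ = 248.3880 − 134.155128 = 114.232872

B0=114.2329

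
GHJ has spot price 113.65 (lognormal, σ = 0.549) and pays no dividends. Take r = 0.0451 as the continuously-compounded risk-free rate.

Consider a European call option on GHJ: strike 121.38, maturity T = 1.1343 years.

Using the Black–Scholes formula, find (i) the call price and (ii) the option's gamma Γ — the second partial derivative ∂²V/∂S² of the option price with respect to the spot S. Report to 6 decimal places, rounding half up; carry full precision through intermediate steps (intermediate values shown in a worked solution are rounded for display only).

σ√T = 0.549·√1.1343 = 0.584704
d₁ = (ln(S/K) + (r+σ²/2)T) / (σ√T) = (ln(113.65/121.38) + (0.0451+0.549²/2)·1.1343) / 0.584704 = (-0.065803 + 0.222097) / 0.584704 = 0.267304
d₂ = d₁ − σ√T = 0.267304 − 0.584704 = -0.317400
e^{−rT} = 0.950130
N(d₁) = 0.605383,  N(d₂) = 0.375470
Call price V = S·N(d₁) − K·e^{−rT}·N(d₂) = 68.801725 − 43.301727 = 25.499998
φ(d₁) = (1/√(2π))·e^{−d₁²/2} = 0.384941
Γ = φ(d₁) / (S·σ·√T) = 0.005793

price = 25.499998
Γ = 0.005793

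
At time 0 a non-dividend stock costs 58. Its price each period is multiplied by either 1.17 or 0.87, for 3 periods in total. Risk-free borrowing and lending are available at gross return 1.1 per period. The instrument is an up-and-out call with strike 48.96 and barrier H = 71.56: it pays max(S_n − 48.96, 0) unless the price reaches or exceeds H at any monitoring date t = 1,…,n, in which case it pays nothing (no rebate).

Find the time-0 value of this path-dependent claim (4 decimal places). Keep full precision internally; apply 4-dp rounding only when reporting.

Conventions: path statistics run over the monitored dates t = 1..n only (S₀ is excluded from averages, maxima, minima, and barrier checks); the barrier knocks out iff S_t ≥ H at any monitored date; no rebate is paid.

Set p* = 0.7667 (from d < R < u); the path-dependent value is the discounted p*-expectation over all price paths.
Enumerate all 2^3 = 8 price paths (U = up ×1.17, D = down ×0.87); each path with k up-moves has probability p*^k·(1−p*)^(3−k).
DDD: M=50.4600, payoff=0.0000, prob=0.012704
UDD: M=67.8600, payoff=2.4032, prob=0.041741
DUD: M=59.0382, payoff=2.4032, prob=0.041741
UUD: M=79.3962, payoff=0.0000, prob=0.137148
DDU: M=51.3632, payoff=2.4032, prob=0.041741
UDU: M=69.0747, payoff=20.1147, prob=0.137148
DUU: M=69.0747, payoff=20.1147, prob=0.137148
UUU: M=92.8936, payoff=0.0000, prob=0.450630
Price = Σ prob·payoff / R^3 = 5.818324 / 1.331000 = 4.3714

price = 4.3714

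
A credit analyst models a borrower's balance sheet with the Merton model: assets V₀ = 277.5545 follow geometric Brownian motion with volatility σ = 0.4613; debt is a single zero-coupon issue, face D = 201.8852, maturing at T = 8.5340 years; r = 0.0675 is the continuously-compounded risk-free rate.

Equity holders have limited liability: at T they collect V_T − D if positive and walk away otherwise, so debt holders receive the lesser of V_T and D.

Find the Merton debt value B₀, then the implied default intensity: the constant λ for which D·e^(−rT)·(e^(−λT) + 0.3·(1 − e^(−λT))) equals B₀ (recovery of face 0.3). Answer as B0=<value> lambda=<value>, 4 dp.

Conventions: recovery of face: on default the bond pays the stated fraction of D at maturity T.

Work the structural quantities from V₀ = 277.5545 against face 201.8852:
d₁ = [ln(V₀/D) + (r + σ²/2)T] / (σ√T)
   = [ln(277.5545/201.8852) + (0.0675 + 0.5·0.4613²)·8.5340] / (0.4613·√8.5340)
   = [0.318318 + 1.484053] / 1.347596 = 1.337471
d₂ = d₁ − σ√T = 1.337471 − 1.347596 = -0.010125
N(d₁) = 0.909466,  N(d₂) = 0.495961,  e^(−rT) = 0.562117
E₀ = V₀·N(d₁) − D·e^(−rT)·N(d₂)
   = 277.5545·0.909466 − 201.8852·0.562117·0.495961 = 196.143076
B₀ = V₀ − E₀ = 277.5545 − 196.143076 = 81.411424
e^(−λT) = (B₀·e^(rT)/D − 0.3)/(1 − 0.3) = (81.4114·1.778989/201.8852 − 0.3)/0.7 = 0.59626809
λ = −ln(0.59626809)/8.5340 = 0.060589

B0=81.4114 lambda=0.0606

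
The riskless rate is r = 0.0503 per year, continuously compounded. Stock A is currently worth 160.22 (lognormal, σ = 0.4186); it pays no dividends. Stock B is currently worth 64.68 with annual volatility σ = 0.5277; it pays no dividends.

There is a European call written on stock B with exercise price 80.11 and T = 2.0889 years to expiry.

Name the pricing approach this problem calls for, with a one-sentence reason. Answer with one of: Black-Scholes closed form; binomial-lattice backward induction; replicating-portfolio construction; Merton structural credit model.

framework: Black-Scholes closed form

Key observation: a European claim on stock B (strike 80.11) — a lognormal (GBM) underlying with constant rate and volatility — has an exact closed-form value; no lattice or capital structure is involved.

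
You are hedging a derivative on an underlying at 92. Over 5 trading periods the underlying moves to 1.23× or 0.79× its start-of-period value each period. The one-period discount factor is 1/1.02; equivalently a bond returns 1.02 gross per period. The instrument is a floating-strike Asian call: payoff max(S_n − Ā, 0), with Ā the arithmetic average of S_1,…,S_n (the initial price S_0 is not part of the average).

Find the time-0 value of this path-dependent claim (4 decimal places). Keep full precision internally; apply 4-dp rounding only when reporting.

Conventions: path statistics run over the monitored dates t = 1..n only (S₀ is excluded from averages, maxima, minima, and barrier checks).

Under the martingale measure an up-move has probability p* = 0.5227; value the claim as the probability-weighted average of per-path payoffs, discounted 5 periods at R = 1.02.
Enumerate all 2^5 = 32 price paths (U = up ×1.23, D = down ×0.79); each path with k up-moves has probability p*^k·(1−p*)^(5−k).
DDDDD: Ā=47.9200, payoff=0.0000, prob=0.024765
UDDDD: Ā=74.6096, payoff=0.0000, prob=0.027123
DUDDD: Ā=66.5136, payoff=0.0000, prob=0.027123
UUDDD: Ā=103.5591, payoff=0.0000, prob=0.029706
DDUDD: Ā=60.1177, payoff=0.0000, prob=0.027123
UDUDD: Ā=93.6010, payoff=0.0000, prob=0.029706
DUUDD: Ā=85.5050, payoff=0.0000, prob=0.029706
UUUDD: Ā=133.1280, payoff=0.0000, prob=0.032536
DDDUD: Ā=55.0650, payoff=0.0000, prob=0.027123
UDDUD: Ā=85.7341, payoff=0.0000, prob=0.029706
DUDUD: Ā=77.6381, payoff=0.0000, prob=0.029706
UUDUD: Ā=120.8796, payoff=0.0000, prob=0.032536
DDUUD: Ā=71.2423, payoff=0.0000, prob=0.029706
UDUUD: Ā=110.9215, payoff=0.0000, prob=0.032536
DUUUD: Ā=102.8255, payoff=4.0203, prob=0.032536
UUUUD: Ā=160.0954, payoff=6.2594, prob=0.035634
DDDDU: Ā=51.0734, payoff=0.0000, prob=0.027123
UDDDU: Ā=79.5193, payoff=0.0000, prob=0.029706
DUDDU: Ā=71.4233, payoff=0.0000, prob=0.029706
UUDDU: Ā=111.2033, payoff=0.0000, prob=0.032536
DDUDU: Ā=65.0274, payoff=3.5971, prob=0.029706
UDUDU: Ā=101.2452, payoff=5.6005, prob=0.032536
DUUDU: Ā=93.1492, payoff=13.6965, prob=0.032536
UUUDU: Ā=145.0298, payoff=21.3250, prob=0.035634
DDDUU: Ā=59.9747, payoff=8.6498, prob=0.029706
UDDUU: Ā=93.3784, payoff=13.4674, prob=0.032536
DUDUU: Ā=85.2824, payoff=21.5634, prob=0.032536
UUDUU: Ā=132.7814, payoff=33.5734, prob=0.035634
DDUUU: Ā=78.8865, payoff=27.9593, prob=0.032536
UDUUU: Ā=122.8233, payoff=43.5315, prob=0.035634
DUUUU: Ā=114.7273, payoff=51.6275, prob=0.035634
UUUUU: Ā=178.6261, payoff=80.3820, prob=0.039028
Price = Σ prob·payoff / R^5 = 11.879246 / 1.104081 = 10.7594

price = 10.7594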